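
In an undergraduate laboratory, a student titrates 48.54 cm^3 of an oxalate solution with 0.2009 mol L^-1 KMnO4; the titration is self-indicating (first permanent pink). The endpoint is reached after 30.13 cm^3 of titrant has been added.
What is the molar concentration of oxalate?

2 MnO4^- + 5 C2O4^2- + 16 H^+ → 2 Mn^2+ + 10 CO2 + 8 H2O
n(KMnO4) = 0.03013 L × 0.2009 mol/L = 6.053 × 10^-3 mol
From the 5:2 mole ratio, n(C2O4^2-) = 5/2 × 6.053 × 10^-3 = 0.01513 mol
[C2O4^2-] = 0.01513 mol / 0.04854 L = 0.3118 mol/L

0.3118 mol/L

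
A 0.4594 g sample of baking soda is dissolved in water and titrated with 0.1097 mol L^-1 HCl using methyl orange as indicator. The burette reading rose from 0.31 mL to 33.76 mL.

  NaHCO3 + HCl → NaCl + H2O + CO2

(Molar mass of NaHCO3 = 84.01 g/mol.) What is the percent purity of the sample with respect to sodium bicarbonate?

n(HCl) = 0.03345 L × 0.1097 mol/L = 3.669 × 10^-3 mol
n(NaHCO3) = 3.669 × 10^-3 mol (1:1 ratio)
mass of NaHCO3 = 3.669 × 10^-3 × 84.01 g/mol = 0.3083 g
% NaHCO3 = 0.3083 / 0.4594 × 100 = 67.10 %

67.10 %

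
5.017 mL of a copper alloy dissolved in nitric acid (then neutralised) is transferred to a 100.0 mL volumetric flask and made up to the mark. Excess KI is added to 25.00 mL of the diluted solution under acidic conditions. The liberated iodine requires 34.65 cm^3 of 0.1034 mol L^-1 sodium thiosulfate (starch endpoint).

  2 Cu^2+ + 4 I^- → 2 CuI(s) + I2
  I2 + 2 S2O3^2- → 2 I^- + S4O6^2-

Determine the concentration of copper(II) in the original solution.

2.857 mol/L

n(S2O3^2-) = 0.03465 × 0.1034 = 3.583 × 10^-3 mol
n(I2) = n(S2O3^2-)/2 = 1.791 × 10^-3 mol
From the 2:1 ratio, n(Cu2+) in the aliquot = 2/1 × 1.791 × 10^-3 = 3.583 × 10^-3 mol
[Cu2+]_dilute = 3.583 × 10^-3 / 0.02500 = 0.1433 mol/L
[Cu2+]_original = 0.1433 × 100.0/5.017 = 2.857 mol/L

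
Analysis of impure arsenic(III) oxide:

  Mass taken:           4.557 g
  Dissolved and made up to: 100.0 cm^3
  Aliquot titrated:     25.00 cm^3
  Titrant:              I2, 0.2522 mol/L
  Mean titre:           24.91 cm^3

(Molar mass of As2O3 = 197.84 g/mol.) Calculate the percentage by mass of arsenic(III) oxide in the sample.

54.55 %

As2O3 + 2 I2 + 2 H2O → As2O5 + 4 HI
n(I2) per titration = 0.02491 × 0.2522 = 6.282 × 10^-3 mol
From the 1:2 ratio, n(As2O3) in each aliquot = 1/2 × 6.282 × 10^-3 = 3.141 × 10^-3 mol
n(As2O3) in the whole flask = 3.141 × 10^-3 × 100.0/25.00 = 0.01256 mol
mass of As2O3 = 0.01256 × 197.84 = 2.486 g
% As2O3 = 2.486 / 4.557 × 100 = 54.55 %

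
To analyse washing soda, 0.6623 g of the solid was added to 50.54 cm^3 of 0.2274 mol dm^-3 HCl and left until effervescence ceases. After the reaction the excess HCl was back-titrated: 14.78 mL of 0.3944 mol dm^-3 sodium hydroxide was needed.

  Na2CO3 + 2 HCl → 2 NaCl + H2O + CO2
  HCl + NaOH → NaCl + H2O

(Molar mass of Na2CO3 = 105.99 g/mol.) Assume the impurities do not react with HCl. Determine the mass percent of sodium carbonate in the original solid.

n(HCl) added = 0.05054 × 0.2274 = 0.01149 mol
n(NaOH) used in back-titration = 0.01478 × 0.3944 = 5.829 × 10^-3 mol
n(HCl) left over = 5.829 × 10^-3 mol (1:1 ratio)
n(HCl) consumed by analyte = 0.01149 − 5.829 × 10^-3 = 5.664 × 10^-3 mol
From the 1:2 ratio, n(Na2CO3) = 1/2 × 5.664 × 10^-3 = 2.832 × 10^-3 mol
mass of Na2CO3 = 2.832 × 10^-3 × 105.99 = 0.3001 g
% Na2CO3 = 0.3001 / 0.6623 × 100 = 45.32 %

45.32 %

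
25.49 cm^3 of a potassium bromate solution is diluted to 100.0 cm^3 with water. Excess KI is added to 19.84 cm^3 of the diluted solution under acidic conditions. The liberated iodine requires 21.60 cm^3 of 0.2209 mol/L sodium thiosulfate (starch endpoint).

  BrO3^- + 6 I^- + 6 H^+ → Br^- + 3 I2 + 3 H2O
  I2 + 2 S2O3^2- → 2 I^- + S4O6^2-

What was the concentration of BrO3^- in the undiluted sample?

n(S2O3^2-) = 0.02160 × 0.2209 = 4.771 × 10^-3 mol
n(I2) = n(S2O3^2-)/2 = 2.386 × 10^-3 mol
From the 1:3 ratio, n(BrO3^-) in the aliquot = 1/3 × 2.386 × 10^-3 = 7.952 × 10^-4 mol
[BrO3^-]_dilute = 7.952 × 10^-4 / 0.01984 = 0.04008 mol/L
[BrO3^-]_original = 0.04008 × 100.0/25.49 = 0.1572 mol/L

0.1572 mol/L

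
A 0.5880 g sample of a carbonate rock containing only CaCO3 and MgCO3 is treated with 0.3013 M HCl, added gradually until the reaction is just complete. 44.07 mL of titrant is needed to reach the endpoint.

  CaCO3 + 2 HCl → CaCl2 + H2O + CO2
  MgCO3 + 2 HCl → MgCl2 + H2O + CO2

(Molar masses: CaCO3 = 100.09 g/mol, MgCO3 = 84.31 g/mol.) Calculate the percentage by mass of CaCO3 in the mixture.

30.48 %

n(HCl) = 0.04407 × 0.3013 = 0.01328 mol
Let x = n(CaCO3), y = n(MgCO3).
Titrant: 2x + 2y = 0.01328;  mass: 100.09x + 84.31y = 0.5880
Solving, x = 1.790 × 10^-3 mol, y = 4.849 × 10^-3 mol
mass of CaCO3 = 1.790 × 10^-3 × 100.09 = 0.1792 g
% CaCO3 = 0.1792 / 0.5880 × 100 = 30.48 %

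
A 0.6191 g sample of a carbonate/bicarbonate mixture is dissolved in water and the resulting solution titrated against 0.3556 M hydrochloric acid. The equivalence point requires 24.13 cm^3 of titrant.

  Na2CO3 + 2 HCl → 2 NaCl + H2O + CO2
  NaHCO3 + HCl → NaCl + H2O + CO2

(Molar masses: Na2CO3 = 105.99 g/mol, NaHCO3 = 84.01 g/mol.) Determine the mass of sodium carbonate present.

n(HCl) = 0.02413 × 0.3556 = 8.581 × 10^-3 mol
Let x = n(Na2CO3), y = n(NaHCO3).
Titrant: 2x + 1y = 8.581 × 10^-3;  mass: 105.99x + 84.01y = 0.6191
Solving, x = 1.640 × 10^-3 mol, y = 5.300 × 10^-3 mol
mass of Na2CO3 = 1.640 × 10^-3 × 105.99 = 0.1739 g

0.1739 g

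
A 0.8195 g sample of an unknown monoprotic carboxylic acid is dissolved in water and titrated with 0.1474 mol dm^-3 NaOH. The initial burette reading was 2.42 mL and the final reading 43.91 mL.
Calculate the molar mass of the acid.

n(NaOH) = 0.04149 L × 0.1474 mol/L = 6.116 × 10^-3 mol
n(HA) = 6.116 × 10^-3 mol (1:1 ratio)
M = m / n = 0.8195 g / 6.116 × 10^-3 mol = 134.0 g/mol

134.0 g/mol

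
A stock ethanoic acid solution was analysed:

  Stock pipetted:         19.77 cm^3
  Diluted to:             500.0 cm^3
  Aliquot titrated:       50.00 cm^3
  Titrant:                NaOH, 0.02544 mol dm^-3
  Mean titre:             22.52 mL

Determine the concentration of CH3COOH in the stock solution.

CH3COOH + NaOH → CH3COONa + H2O
n(NaOH) = 0.02252 × 0.02544 = 5.729 × 10^-4 mol
n(CH3COOH) in the aliquot = 5.729 × 10^-4 mol (1:1 ratio)
[CH3COOH]_dilute = 5.729 × 10^-4 / 0.05000 = 0.01146 mol/L
Dilution factor = 500.0 / 19.77 = 25.29
[CH3COOH]_stock = 0.01146 × 25.29 = 0.2898 mol/L

0.2898 mol/L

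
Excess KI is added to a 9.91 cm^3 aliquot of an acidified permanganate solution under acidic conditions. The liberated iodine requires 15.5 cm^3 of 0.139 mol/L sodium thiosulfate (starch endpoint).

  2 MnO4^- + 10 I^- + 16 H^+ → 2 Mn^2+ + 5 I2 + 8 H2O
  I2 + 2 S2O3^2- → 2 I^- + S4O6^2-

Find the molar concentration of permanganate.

0.0435 mol/L

n(S2O3^2-) = 0.0155 × 0.139 = 2.15 × 10^-3 mol
n(I2) = n(S2O3^2-)/2 = 1.08 × 10^-3 mol
From the 2:5 ratio, n(MnO4^-) in the aliquot = 2/5 × 1.08 × 10^-3 = 4.31 × 10^-4 mol
[MnO4^-] = 4.31 × 10^-4 / 0.00991 = 0.0435 mol/L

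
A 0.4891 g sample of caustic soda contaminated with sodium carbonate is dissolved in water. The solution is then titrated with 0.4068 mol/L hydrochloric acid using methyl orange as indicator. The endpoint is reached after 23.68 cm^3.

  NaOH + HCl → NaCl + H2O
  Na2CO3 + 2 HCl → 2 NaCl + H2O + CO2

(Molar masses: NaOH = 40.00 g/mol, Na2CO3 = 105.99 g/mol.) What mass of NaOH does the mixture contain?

n(HCl) = 0.02368 × 0.4068 = 9.633 × 10^-3 mol
Let x = n(NaOH), y = n(Na2CO3).
Titrant: 1x + 2y = 9.633 × 10^-3;  mass: 40.00x + 105.99y = 0.4891
Solving, x = 1.647 × 10^-3 mol, y = 3.993 × 10^-3 mol
mass of NaOH = 1.647 × 10^-3 × 40.00 = 0.06588 g

0.06588 g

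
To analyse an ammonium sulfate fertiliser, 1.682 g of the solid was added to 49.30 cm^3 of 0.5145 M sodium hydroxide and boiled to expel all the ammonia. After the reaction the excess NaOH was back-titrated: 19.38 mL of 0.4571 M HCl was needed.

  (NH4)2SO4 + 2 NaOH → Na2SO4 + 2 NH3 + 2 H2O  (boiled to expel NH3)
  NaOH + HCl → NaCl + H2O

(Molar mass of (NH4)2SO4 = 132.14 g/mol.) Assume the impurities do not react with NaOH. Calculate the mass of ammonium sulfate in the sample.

1.091 g

n(NaOH) added = 0.04930 × 0.5145 = 0.02536 mol
n(HCl) used in back-titration = 0.01938 × 0.4571 = 8.859 × 10^-3 mol
n(NaOH) left over = 8.859 × 10^-3 mol (1:1 ratio)
n(NaOH) consumed by analyte = 0.02536 − 8.859 × 10^-3 = 0.01651 mol
From the 1:2 ratio, n((NH4)2SO4) = 1/2 × 0.01651 = 8.253 × 10^-3 mol
mass of (NH4)2SO4 = 8.253 × 10^-3 × 132.14 = 1.091 g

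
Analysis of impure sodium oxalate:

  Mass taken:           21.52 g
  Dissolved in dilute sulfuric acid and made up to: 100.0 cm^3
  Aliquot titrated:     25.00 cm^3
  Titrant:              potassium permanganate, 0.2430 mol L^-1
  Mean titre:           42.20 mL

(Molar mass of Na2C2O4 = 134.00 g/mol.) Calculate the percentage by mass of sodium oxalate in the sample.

63.85 %

2 MnO4^- + 5 C2O4^2- + 16 H^+ → 2 Mn^2+ + 10 CO2 + 8 H2O
n(KMnO4) per titration = 0.04220 × 0.2430 = 0.01025 mol
From the 5:2 ratio, n(Na2C2O4) in each aliquot = 5/2 × 0.01025 = 0.02564 mol
n(Na2C2O4) in the whole flask = 0.02564 × 100.0/25.00 = 0.1025 mol
mass of Na2C2O4 = 0.1025 × 134.00 = 13.74 g
% Na2C2O4 = 13.74 / 21.52 × 100 = 63.85 %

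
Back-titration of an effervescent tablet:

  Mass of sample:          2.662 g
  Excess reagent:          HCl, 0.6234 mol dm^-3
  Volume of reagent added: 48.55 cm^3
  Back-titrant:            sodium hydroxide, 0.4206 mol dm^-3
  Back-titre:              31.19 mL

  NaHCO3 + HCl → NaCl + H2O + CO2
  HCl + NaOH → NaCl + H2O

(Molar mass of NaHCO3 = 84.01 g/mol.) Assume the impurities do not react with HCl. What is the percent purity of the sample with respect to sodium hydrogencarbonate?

54.12 %

n(HCl) added = 0.04855 × 0.6234 = 0.03027 mol
n(NaOH) used in back-titration = 0.03119 × 0.4206 = 0.01312 mol
n(HCl) left over = 0.01312 mol (1:1 ratio)
n(HCl) consumed by analyte = 0.03027 − 0.01312 = 0.01715 mol
n(NaHCO3) = 0.01715 mol (1:1 ratio)
mass of NaHCO3 = 0.01715 × 84.01 = 1.441 g
% NaHCO3 = 1.441 / 2.662 × 100 = 54.12 %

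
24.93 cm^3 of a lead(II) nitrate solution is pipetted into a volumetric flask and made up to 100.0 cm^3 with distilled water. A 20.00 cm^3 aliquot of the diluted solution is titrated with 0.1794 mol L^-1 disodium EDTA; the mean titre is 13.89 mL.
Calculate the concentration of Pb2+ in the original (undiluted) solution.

Pb^2+ + EDTA^4- → [Pb(EDTA)]^2-
n(EDTA) = 0.01389 × 0.1794 = 2.492 × 10^-3 mol
n(Pb2+) in the aliquot = 2.492 × 10^-3 mol (1:1 ratio)
[Pb2+]_dilute = 2.492 × 10^-3 / 0.02000 = 0.1246 mol/L
Dilution factor = 100.0 / 24.93 = 4.011
[Pb2+]_stock = 0.1246 × 4.011 = 0.4998 mol/L

0.4998 mol/L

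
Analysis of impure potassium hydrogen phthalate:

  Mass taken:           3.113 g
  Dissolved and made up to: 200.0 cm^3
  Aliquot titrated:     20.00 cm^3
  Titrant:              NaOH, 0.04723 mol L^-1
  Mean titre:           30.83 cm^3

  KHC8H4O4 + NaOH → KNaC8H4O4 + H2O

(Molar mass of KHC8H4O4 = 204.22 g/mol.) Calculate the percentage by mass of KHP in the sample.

n(NaOH) per titration = 0.03083 × 0.04723 = 1.456 × 10^-3 mol
n(KHC8H4O4) in each aliquot = 1.456 × 10^-3 mol (1:1 ratio)
n(KHC8H4O4) in the whole flask = 1.456 × 10^-3 × 200.0/20.00 = 0.01456 mol
mass of KHC8H4O4 = 0.01456 × 204.22 = 2.974 g
% KHC8H4O4 = 2.974 / 3.113 × 100 = 95.52 %

95.52 %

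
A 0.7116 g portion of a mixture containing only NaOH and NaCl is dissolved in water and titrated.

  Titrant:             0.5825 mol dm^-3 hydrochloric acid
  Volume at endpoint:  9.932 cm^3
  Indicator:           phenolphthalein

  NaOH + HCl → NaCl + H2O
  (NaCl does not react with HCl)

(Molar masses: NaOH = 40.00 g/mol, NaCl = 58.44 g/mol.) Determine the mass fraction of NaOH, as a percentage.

n(HCl) = 0.009932 × 0.5825 = 5.785 × 10^-3 mol
Let x = n(NaOH), y = n(NaCl).
Titrant: 1x = 5.785 × 10^-3;  mass: 40.00x + 58.44y = 0.7116
Solving, x = 5.785 × 10^-3 mol, y = 8.217 × 10^-3 mol
mass of NaOH = 5.785 × 10^-3 × 40.00 = 0.2314 g
% NaOH = 0.2314 / 0.7116 × 100 = 32.52 %

32.52 %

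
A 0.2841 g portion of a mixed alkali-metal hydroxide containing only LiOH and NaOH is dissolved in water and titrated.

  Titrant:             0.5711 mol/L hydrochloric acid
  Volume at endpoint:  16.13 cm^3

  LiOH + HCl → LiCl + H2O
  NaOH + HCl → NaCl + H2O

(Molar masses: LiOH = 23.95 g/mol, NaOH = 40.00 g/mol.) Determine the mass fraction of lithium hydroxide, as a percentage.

n(HCl) = 0.01613 × 0.5711 = 9.212 × 10^-3 mol
Let x = n(LiOH), y = n(NaOH).
Titrant: 1x + 1y = 9.212 × 10^-3;  mass: 23.95x + 40.00y = 0.2841
Solving, x = 5.257 × 10^-3 mol, y = 3.955 × 10^-3 mol
mass of LiOH = 5.257 × 10^-3 × 23.95 = 0.1259 g
% LiOH = 0.1259 / 0.2841 × 100 = 44.32 %

44.32 %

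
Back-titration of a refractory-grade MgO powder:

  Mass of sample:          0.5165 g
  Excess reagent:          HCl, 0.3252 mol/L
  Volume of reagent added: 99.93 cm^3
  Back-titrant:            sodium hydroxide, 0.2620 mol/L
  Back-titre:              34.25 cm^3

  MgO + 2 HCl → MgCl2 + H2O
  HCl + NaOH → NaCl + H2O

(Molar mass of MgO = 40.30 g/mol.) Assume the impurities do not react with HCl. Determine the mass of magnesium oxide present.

n(HCl) added = 0.09993 × 0.3252 = 0.03250 mol
n(NaOH) used in back-titration = 0.03425 × 0.2620 = 8.973 × 10^-3 mol
n(HCl) left over = 8.973 × 10^-3 mol (1:1 ratio)
n(HCl) consumed by analyte = 0.03250 − 8.973 × 10^-3 = 0.02352 mol
From the 1:2 ratio, n(MgO) = 1/2 × 0.02352 = 0.01176 mol
mass of MgO = 0.01176 × 40.30 = 0.4740 g

0.4740 g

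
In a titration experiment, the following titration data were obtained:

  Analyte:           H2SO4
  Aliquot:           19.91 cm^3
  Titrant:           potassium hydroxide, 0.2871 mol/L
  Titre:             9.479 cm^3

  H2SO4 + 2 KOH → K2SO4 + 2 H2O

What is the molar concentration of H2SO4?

n(KOH) = 0.009479 L × 0.2871 mol/L = 2.721 × 10^-3 mol
From the 1:2 mole ratio, n(H2SO4) = 1/2 × 2.721 × 10^-3 = 1.361 × 10^-3 mol
[H2SO4] = 1.361 × 10^-3 mol / 0.01991 L = 0.06834 mol/L

0.06834 mol/L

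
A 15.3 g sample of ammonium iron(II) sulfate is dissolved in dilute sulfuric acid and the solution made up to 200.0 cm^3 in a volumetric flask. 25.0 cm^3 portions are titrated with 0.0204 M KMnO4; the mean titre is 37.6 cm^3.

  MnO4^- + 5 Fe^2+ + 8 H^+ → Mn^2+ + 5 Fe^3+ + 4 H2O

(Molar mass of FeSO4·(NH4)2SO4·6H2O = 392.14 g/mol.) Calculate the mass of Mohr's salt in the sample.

n(KMnO4) per titration = 0.0376 × 0.0204 = 7.67 × 10^-4 mol
From the 5:1 ratio, n(FeSO4·(NH4)2SO4·6H2O) in each aliquot = 5/1 × 7.67 × 10^-4 = 3.84 × 10^-3 mol
n(FeSO4·(NH4)2SO4·6H2O) in the whole flask = 3.84 × 10^-3 × 200.0/25.0 = 0.0307 mol
mass of FeSO4·(NH4)2SO4·6H2O = 0.0307 × 392.14 = 12.0 g

12.0 g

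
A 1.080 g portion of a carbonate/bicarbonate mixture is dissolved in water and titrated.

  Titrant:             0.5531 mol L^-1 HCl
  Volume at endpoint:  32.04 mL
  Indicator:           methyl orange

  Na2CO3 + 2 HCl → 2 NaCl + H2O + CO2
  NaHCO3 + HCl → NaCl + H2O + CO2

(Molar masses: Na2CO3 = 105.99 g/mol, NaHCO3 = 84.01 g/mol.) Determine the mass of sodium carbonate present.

0.6985 g

n(HCl) = 0.03204 × 0.5531 = 0.01772 mol
Let x = n(Na2CO3), y = n(NaHCO3).
Titrant: 2x + 1y = 0.01772;  mass: 105.99x + 84.01y = 1.080
Solving, x = 6.590 × 10^-3 mol, y = 4.542 × 10^-3 mol
mass of Na2CO3 = 6.590 × 10^-3 × 105.99 = 0.6985 g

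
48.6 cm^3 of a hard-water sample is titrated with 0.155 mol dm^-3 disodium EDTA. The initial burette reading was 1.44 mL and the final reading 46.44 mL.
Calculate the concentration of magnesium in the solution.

0.144 mol/L

Mg^2+ + EDTA^4- → [Mg(EDTA)]^2-
n(EDTA) = 0.0450 L × 0.155 mol/L = 6.97 × 10^-3 mol
n(Mg2+) = 6.97 × 10^-3 mol (1:1 mole ratio)
[Mg2+] = 6.97 × 10^-3 mol / 0.0486 L = 0.144 mol/L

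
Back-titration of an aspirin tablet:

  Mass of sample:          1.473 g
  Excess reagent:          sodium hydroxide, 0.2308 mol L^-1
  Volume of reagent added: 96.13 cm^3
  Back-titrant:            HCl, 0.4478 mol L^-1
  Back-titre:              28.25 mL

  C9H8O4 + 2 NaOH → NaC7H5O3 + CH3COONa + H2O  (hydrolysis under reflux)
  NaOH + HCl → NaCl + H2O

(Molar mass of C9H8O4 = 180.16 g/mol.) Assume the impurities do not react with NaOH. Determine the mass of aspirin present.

0.8590 g

n(NaOH) added = 0.09613 × 0.2308 = 0.02219 mol
n(HCl) used in back-titration = 0.02825 × 0.4478 = 0.01265 mol
n(NaOH) left over = 0.01265 mol (1:1 ratio)
n(NaOH) consumed by analyte = 0.02219 − 0.01265 = 9.536 × 10^-3 mol
From the 1:2 ratio, n(C9H8O4) = 1/2 × 9.536 × 10^-3 = 4.768 × 10^-3 mol
mass of C9H8O4 = 4.768 × 10^-3 × 180.16 = 0.8590 g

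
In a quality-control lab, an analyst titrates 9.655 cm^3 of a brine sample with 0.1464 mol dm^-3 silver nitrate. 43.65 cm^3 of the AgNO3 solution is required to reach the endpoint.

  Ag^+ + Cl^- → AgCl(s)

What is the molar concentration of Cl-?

n(AgNO3) = 0.04365 L × 0.1464 mol/L = 6.390 × 10^-3 mol
n(Cl-) = 6.390 × 10^-3 mol (1:1 mole ratio)
[Cl-] = 6.390 × 10^-3 mol / 0.009655 L = 0.6619 mol/L

0.6619 mol/L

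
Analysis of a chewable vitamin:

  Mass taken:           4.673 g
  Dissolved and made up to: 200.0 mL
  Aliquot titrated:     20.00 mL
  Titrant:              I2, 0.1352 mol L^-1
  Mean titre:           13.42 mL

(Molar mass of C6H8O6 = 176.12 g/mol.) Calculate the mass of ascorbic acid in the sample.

3.195 g

C6H8O6 + I2 → C6H6O6 + 2 HI
n(I2) per titration = 0.01342 × 0.1352 = 1.814 × 10^-3 mol
n(C6H8O6) in each aliquot = 1.814 × 10^-3 mol (1:1 ratio)
n(C6H8O6) in the whole flask = 1.814 × 10^-3 × 200.0/20.00 = 0.01814 mol
mass of C6H8O6 = 0.01814 × 176.12 = 3.195 g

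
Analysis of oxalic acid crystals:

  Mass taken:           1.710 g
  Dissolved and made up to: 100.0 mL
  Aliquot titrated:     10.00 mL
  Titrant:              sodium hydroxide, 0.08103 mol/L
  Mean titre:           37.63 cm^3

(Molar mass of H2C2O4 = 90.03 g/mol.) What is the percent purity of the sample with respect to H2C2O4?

H2C2O4 + 2 NaOH → Na2C2O4 + 2 H2O
n(NaOH) per titration = 0.03763 × 0.08103 = 3.049 × 10^-3 mol
From the 1:2 ratio, n(H2C2O4) in each aliquot = 1/2 × 3.049 × 10^-3 = 1.525 × 10^-3 mol
n(H2C2O4) in the whole flask = 1.525 × 10^-3 × 100.0/10.00 = 0.01525 mol
mass of H2C2O4 = 0.01525 × 90.03 = 1.373 g
% H2C2O4 = 1.373 / 1.710 × 100 = 80.27 %

80.27 %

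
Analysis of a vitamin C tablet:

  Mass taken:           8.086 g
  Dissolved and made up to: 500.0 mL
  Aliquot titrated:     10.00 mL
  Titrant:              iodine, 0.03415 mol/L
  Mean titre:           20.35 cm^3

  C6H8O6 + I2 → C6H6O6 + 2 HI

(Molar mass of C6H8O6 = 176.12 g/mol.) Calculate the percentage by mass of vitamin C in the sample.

n(I2) per titration = 0.02035 × 0.03415 = 6.950 × 10^-4 mol
n(C6H8O6) in each aliquot = 6.950 × 10^-4 mol (1:1 ratio)
n(C6H8O6) in the whole flask = 6.950 × 10^-4 × 500.0/10.00 = 0.03475 mol
mass of C6H8O6 = 0.03475 × 176.12 = 6.120 g
% C6H8O6 = 6.120 / 8.086 × 100 = 75.68 %

75.68 %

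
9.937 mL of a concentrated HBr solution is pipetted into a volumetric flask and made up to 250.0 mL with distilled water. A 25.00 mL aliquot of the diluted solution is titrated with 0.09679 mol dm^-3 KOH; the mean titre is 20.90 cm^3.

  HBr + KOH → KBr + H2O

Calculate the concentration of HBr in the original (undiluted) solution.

n(KOH) = 0.02090 × 0.09679 = 2.023 × 10^-3 mol
n(HBr) in the aliquot = 2.023 × 10^-3 mol (1:1 ratio)
[HBr]_dilute = 2.023 × 10^-3 / 0.02500 = 0.08092 mol/L
Dilution factor = 250.0 / 9.937 = 25.16
[HBr]_stock = 0.08092 × 25.16 = 2.036 mol/L

2.036 mol/L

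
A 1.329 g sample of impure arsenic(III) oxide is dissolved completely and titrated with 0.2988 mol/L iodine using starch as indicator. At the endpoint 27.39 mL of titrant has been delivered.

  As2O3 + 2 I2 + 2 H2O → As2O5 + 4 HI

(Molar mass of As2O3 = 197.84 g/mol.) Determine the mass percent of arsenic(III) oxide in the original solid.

n(I2) = 0.02739 L × 0.2988 mol/L = 8.184 × 10^-3 mol
From the 1:2 ratio, n(As2O3) = 1/2 × 8.184 × 10^-3 = 4.092 × 10^-3 mol
mass of As2O3 = 4.092 × 10^-3 × 197.84 g/mol = 0.8096 g
% As2O3 = 0.8096 / 1.329 × 100 = 60.92 %

60.92 %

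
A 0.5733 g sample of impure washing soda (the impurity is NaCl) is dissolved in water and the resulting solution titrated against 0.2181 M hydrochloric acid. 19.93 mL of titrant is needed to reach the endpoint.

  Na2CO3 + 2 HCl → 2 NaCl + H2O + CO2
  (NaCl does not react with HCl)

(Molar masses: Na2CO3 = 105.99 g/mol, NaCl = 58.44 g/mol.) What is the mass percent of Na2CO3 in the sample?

n(HCl) = 0.01993 × 0.2181 = 4.347 × 10^-3 mol
Let x = n(Na2CO3), y = n(NaCl).
Titrant: 2x = 4.347 × 10^-3;  mass: 105.99x + 58.44y = 0.5733
Solving, x = 2.173 × 10^-3 mol, y = 5.868 × 10^-3 mol
mass of Na2CO3 = 2.173 × 10^-3 × 105.99 = 0.2304 g
% Na2CO3 = 0.2304 / 0.5733 × 100 = 40.18 %

40.18 %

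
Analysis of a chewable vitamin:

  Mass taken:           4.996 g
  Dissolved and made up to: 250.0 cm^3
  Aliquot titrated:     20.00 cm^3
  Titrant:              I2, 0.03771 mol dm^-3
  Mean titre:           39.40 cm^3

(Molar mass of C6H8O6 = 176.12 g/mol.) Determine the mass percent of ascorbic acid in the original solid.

65.47 %

C6H8O6 + I2 → C6H6O6 + 2 HI
n(I2) per titration = 0.03940 × 0.03771 = 1.486 × 10^-3 mol
n(C6H8O6) in each aliquot = 1.486 × 10^-3 mol (1:1 ratio)
n(C6H8O6) in the whole flask = 1.486 × 10^-3 × 250.0/20.00 = 0.01857 mol
mass of C6H8O6 = 0.01857 × 176.12 = 3.271 g
% C6H8O6 = 3.271 / 4.996 × 100 = 65.47 %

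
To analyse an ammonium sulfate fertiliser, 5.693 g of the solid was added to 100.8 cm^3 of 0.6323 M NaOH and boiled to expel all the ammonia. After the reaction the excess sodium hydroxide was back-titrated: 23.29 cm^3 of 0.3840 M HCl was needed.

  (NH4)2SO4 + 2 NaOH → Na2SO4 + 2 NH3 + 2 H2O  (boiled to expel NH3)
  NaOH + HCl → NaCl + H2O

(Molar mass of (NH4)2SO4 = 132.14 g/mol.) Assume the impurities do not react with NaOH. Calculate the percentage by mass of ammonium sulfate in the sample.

n(NaOH) added = 0.1008 × 0.6323 = 0.06374 mol
n(HCl) used in back-titration = 0.02329 × 0.3840 = 8.943 × 10^-3 mol
n(NaOH) left over = 8.943 × 10^-3 mol (1:1 ratio)
n(NaOH) consumed by analyte = 0.06374 − 8.943 × 10^-3 = 0.05479 mol
From the 1:2 ratio, n((NH4)2SO4) = 1/2 × 0.05479 = 0.02740 mol
mass of (NH4)2SO4 = 0.02740 × 132.14 = 3.620 g
% (NH4)2SO4 = 3.620 / 5.693 × 100 = 63.59 %

63.59 %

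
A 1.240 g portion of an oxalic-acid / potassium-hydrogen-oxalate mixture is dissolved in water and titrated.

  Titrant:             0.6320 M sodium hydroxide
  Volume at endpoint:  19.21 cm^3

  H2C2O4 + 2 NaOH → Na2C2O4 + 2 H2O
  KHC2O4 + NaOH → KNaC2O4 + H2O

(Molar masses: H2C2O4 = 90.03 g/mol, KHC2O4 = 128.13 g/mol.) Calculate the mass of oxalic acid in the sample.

n(NaOH) = 0.01921 × 0.6320 = 0.01214 mol
Let x = n(H2C2O4), y = n(KHC2O4).
Titrant: 2x + 1y = 0.01214;  mass: 90.03x + 128.13y = 1.240
Solving, x = 1.899 × 10^-3 mol, y = 8.344 × 10^-3 mol
mass of H2C2O4 = 1.899 × 10^-3 × 90.03 = 0.1709 g

0.1709 g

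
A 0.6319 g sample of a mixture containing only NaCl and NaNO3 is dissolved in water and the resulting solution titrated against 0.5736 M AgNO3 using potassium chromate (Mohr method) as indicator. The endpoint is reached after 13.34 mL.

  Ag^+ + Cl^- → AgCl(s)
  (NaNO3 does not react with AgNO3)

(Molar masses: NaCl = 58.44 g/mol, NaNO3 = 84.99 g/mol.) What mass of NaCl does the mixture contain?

n(AgNO3) = 0.01334 × 0.5736 = 7.652 × 10^-3 mol
Let x = n(NaCl), y = n(NaNO3).
Titrant: 1x = 7.652 × 10^-3;  mass: 58.44x + 84.99y = 0.6319
Solving, x = 7.652 × 10^-3 mol, y = 2.174 × 10^-3 mol
mass of NaCl = 7.652 × 10^-3 × 58.44 = 0.4472 g

0.4472 g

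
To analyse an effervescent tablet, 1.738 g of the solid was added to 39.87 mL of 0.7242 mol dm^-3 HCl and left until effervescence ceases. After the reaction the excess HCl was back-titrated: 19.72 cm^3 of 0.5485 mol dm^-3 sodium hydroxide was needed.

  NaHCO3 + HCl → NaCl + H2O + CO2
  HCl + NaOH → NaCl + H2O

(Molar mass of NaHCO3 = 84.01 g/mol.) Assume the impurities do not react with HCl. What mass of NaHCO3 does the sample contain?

1.517 g

n(HCl) added = 0.03987 × 0.7242 = 0.02887 mol
n(NaOH) used in back-titration = 0.01972 × 0.5485 = 0.01082 mol
n(HCl) left over = 0.01082 mol (1:1 ratio)
n(HCl) consumed by analyte = 0.02887 − 0.01082 = 0.01806 mol
n(NaHCO3) = 0.01806 mol (1:1 ratio)
mass of NaHCO3 = 0.01806 × 84.01 = 1.517 g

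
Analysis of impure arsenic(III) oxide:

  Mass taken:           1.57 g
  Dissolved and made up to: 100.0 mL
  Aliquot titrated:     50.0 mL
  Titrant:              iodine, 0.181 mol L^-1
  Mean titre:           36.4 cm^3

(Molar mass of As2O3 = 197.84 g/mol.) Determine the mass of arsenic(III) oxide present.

1.30 g

As2O3 + 2 I2 + 2 H2O → As2O5 + 4 HI
n(I2) per titration = 0.0364 × 0.181 = 6.59 × 10^-3 mol
From the 1:2 ratio, n(As2O3) in each aliquot = 1/2 × 6.59 × 10^-3 = 3.29 × 10^-3 mol
n(As2O3) in the whole flask = 3.29 × 10^-3 × 100.0/50.0 = 6.59 × 10^-3 mol
mass of As2O3 = 6.59 × 10^-3 × 197.84 = 1.30 g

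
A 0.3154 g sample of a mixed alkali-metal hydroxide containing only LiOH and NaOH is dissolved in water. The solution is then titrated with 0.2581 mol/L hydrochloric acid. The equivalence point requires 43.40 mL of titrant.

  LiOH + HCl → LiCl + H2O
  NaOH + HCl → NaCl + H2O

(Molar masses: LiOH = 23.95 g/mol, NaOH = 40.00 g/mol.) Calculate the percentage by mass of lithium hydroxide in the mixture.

62.76 %

n(HCl) = 0.04340 × 0.2581 = 0.01120 mol
Let x = n(LiOH), y = n(NaOH).
Titrant: 1x + 1y = 0.01120;  mass: 23.95x + 40.00y = 0.3154
Solving, x = 8.266 × 10^-3 mol, y = 2.936 × 10^-3 mol
mass of LiOH = 8.266 × 10^-3 × 23.95 = 0.1980 g
% LiOH = 0.1980 / 0.3154 × 100 = 62.76 %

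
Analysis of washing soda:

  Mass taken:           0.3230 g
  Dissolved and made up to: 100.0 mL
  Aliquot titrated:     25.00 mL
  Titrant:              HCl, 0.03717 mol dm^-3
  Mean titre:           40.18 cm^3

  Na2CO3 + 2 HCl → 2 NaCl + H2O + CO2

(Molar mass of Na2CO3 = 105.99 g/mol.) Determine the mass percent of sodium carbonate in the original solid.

98.02 %

n(HCl) per titration = 0.04018 × 0.03717 = 1.493 × 10^-3 mol
From the 1:2 ratio, n(Na2CO3) in each aliquot = 1/2 × 1.493 × 10^-3 = 7.467 × 10^-4 mol
n(Na2CO3) in the whole flask = 7.467 × 10^-4 × 100.0/25.00 = 2.987 × 10^-3 mol
mass of Na2CO3 = 2.987 × 10^-3 × 105.99 = 0.3166 g
% Na2CO3 = 0.3166 / 0.3230 × 100 = 98.02 %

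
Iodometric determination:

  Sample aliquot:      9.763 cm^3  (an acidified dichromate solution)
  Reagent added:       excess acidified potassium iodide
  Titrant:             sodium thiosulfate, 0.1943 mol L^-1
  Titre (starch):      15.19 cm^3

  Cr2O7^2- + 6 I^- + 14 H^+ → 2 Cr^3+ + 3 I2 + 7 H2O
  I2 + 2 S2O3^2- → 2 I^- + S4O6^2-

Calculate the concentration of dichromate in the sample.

n(S2O3^2-) = 0.01519 × 0.1943 = 2.951 × 10^-3 mol
n(I2) = n(S2O3^2-)/2 = 1.476 × 10^-3 mol
From the 1:3 ratio, n(Cr2O7^2-) in the aliquot = 1/3 × 1.476 × 10^-3 = 4.919 × 10^-4 mol
[Cr2O7^2-] = 4.919 × 10^-4 / 0.009763 = 0.05038 mol/L

0.05038 mol/L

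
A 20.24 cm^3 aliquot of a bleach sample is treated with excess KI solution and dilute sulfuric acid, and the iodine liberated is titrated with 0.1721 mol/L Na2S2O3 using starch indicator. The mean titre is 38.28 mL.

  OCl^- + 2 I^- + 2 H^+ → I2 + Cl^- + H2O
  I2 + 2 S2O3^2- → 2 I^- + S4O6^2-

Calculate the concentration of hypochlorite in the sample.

0.1627 mol/L

n(S2O3^2-) = 0.03828 × 0.1721 = 6.588 × 10^-3 mol
n(I2) = n(S2O3^2-)/2 = 3.294 × 10^-3 mol
n(OCl^-) in the aliquot = 3.294 × 10^-3 mol (1:1 ratio)
[OCl^-] = 3.294 × 10^-3 / 0.02024 = 0.1627 mol/L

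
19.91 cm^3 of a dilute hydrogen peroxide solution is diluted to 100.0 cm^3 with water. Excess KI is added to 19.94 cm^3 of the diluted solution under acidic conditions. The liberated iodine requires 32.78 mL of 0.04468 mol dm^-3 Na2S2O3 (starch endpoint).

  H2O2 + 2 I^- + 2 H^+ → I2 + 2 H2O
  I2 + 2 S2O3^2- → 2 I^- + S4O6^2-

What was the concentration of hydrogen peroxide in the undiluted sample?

0.1845 mol/L

n(S2O3^2-) = 0.03278 × 0.04468 = 1.465 × 10^-3 mol
n(I2) = n(S2O3^2-)/2 = 7.323 × 10^-4 mol
n(H2O2) in the aliquot = 7.323 × 10^-4 mol (1:1 ratio)
[H2O2]_dilute = 7.323 × 10^-4 / 0.01994 = 0.03673 mol/L
[H2O2]_original = 0.03673 × 100.0/19.91 = 0.1845 mol/L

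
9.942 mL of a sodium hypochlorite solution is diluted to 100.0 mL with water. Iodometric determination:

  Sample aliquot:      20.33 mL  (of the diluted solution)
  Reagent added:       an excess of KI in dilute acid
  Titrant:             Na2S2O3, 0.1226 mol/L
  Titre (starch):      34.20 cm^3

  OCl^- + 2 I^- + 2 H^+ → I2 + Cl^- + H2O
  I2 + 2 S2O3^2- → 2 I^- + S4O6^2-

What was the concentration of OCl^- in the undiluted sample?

1.037 mol/L

n(S2O3^2-) = 0.03420 × 0.1226 = 4.193 × 10^-3 mol
n(I2) = n(S2O3^2-)/2 = 2.096 × 10^-3 mol
n(OCl^-) in the aliquot = 2.096 × 10^-3 mol (1:1 ratio)
[OCl^-]_dilute = 2.096 × 10^-3 / 0.02033 = 0.1031 mol/L
[OCl^-]_original = 0.1031 × 100.0/9.942 = 1.037 mol/L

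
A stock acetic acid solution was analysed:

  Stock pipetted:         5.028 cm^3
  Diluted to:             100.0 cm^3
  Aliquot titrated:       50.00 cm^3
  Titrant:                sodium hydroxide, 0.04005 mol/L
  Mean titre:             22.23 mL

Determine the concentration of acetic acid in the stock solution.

CH3COOH + NaOH → CH3COONa + H2O
n(NaOH) = 0.02223 × 0.04005 = 8.903 × 10^-4 mol
n(CH3COOH) in the aliquot = 8.903 × 10^-4 mol (1:1 ratio)
[CH3COOH]_dilute = 8.903 × 10^-4 / 0.05000 = 0.01781 mol/L
Dilution factor = 100.0 / 5.028 = 19.89
[CH3COOH]_stock = 0.01781 × 19.89 = 0.3541 mol/L

0.3541 mol/L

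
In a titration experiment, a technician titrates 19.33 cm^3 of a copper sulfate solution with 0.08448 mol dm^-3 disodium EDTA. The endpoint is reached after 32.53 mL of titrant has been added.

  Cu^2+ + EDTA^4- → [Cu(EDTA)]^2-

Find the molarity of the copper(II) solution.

0.1422 mol/L

n(EDTA) = 0.03253 L × 0.08448 mol/L = 2.748 × 10^-3 mol
n(Cu2+) = 2.748 × 10^-3 mol (1:1 mole ratio)
[Cu2+] = 2.748 × 10^-3 mol / 0.01933 L = 0.1422 mol/L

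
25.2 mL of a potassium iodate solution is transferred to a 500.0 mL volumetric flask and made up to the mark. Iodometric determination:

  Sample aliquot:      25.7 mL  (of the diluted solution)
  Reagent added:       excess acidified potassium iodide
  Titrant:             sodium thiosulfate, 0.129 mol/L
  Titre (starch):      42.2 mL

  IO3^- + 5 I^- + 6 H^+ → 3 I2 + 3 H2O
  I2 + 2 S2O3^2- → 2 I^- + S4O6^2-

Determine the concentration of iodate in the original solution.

0.700 mol/L

n(S2O3^2-) = 0.0422 × 0.129 = 5.44 × 10^-3 mol
n(I2) = n(S2O3^2-)/2 = 2.72 × 10^-3 mol
From the 1:3 ratio, n(IO3^-) in the aliquot = 1/3 × 2.72 × 10^-3 = 9.07 × 10^-4 mol
[IO3^-]_dilute = 9.07 × 10^-4 / 0.0257 = 0.0353 mol/L
[IO3^-]_original = 0.0353 × 500.0/25.2 = 0.700 mol/L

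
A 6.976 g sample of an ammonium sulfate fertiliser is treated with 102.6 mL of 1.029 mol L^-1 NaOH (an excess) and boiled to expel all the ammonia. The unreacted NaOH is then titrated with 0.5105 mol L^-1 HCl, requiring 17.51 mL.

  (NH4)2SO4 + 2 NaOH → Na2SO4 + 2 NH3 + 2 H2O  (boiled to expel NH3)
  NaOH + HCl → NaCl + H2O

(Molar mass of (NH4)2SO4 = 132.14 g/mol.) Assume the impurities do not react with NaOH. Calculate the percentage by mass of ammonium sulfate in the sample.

n(NaOH) added = 0.1026 × 1.029 = 0.1056 mol
n(HCl) used in back-titration = 0.01751 × 0.5105 = 8.939 × 10^-3 mol
n(NaOH) left over = 8.939 × 10^-3 mol (1:1 ratio)
n(NaOH) consumed by analyte = 0.1056 − 8.939 × 10^-3 = 0.09664 mol
From the 1:2 ratio, n((NH4)2SO4) = 1/2 × 0.09664 = 0.04832 mol
mass of (NH4)2SO4 = 0.04832 × 132.14 = 6.385 g
% (NH4)2SO4 = 6.385 / 6.976 × 100 = 91.52 %

91.52 %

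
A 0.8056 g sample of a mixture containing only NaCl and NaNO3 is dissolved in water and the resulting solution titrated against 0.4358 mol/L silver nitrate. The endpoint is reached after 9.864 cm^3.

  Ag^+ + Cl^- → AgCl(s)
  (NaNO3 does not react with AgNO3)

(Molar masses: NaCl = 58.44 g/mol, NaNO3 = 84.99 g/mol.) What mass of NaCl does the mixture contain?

n(AgNO3) = 0.009864 × 0.4358 = 4.299 × 10^-3 mol
Let x = n(NaCl), y = n(NaNO3).
Titrant: 1x = 4.299 × 10^-3;  mass: 58.44x + 84.99y = 0.8056
Solving, x = 4.299 × 10^-3 mol, y = 6.523 × 10^-3 mol
mass of NaCl = 4.299 × 10^-3 × 58.44 = 0.2512 g

0.2512 g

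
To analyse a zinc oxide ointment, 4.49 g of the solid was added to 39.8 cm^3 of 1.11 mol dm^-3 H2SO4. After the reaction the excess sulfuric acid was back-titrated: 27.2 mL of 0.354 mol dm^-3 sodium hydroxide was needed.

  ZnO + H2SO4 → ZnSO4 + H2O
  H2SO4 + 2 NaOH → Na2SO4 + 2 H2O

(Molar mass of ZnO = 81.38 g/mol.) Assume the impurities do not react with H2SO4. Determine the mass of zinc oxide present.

n(H2SO4) added = 0.0398 × 1.11 = 0.0442 mol
n(NaOH) used in back-titration = 0.0272 × 0.354 = 9.63 × 10^-3 mol
From the 1:2 ratio, n(H2SO4) left over = 1/2 × 9.63 × 10^-3 = 4.81 × 10^-3 mol
n(H2SO4) consumed by analyte = 0.0442 − 4.81 × 10^-3 = 0.0394 mol
n(ZnO) = 0.0394 mol (1:1 ratio)
mass of ZnO = 0.0394 × 81.38 = 3.20 g

3.20 g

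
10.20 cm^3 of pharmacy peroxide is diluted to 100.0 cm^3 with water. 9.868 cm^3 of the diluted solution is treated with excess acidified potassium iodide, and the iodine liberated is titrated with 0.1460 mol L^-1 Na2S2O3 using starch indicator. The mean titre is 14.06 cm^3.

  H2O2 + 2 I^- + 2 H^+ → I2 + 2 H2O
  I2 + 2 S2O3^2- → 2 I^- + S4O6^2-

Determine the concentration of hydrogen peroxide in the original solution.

n(S2O3^2-) = 0.01406 × 0.1460 = 2.053 × 10^-3 mol
n(I2) = n(S2O3^2-)/2 = 1.026 × 10^-3 mol
n(H2O2) in the aliquot = 1.026 × 10^-3 mol (1:1 ratio)
[H2O2]_dilute = 1.026 × 10^-3 / 0.009868 = 0.1040 mol/L
[H2O2]_original = 0.1040 × 100.0/10.20 = 1.020 mol/L

1.020 mol/L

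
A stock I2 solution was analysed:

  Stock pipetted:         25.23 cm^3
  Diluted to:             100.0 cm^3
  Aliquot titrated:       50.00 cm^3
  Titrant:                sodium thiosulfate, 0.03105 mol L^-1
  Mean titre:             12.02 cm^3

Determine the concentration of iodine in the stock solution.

I2 + 2 S2O3^2- → 2 I^- + S4O6^2-
n(Na2S2O3) = 0.01202 × 0.03105 = 3.732 × 10^-4 mol
From the 1:2 ratio, n(I2) in the aliquot = 1/2 × 3.732 × 10^-4 = 1.866 × 10^-4 mol
[I2]_dilute = 1.866 × 10^-4 / 0.05000 = 0.003732 mol/L
Dilution factor = 100.0 / 25.23 = 3.964
[I2]_stock = 0.003732 × 3.964 = 0.01479 mol/L

0.01479 mol/L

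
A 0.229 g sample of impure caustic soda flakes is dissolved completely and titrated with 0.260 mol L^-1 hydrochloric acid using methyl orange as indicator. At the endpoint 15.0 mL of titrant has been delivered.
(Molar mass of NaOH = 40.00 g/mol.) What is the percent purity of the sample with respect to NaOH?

68.1 %

NaOH + HCl → NaCl + H2O
n(HCl) = 0.0150 L × 0.260 mol/L = 3.90 × 10^-3 mol
n(NaOH) = 3.90 × 10^-3 mol (1:1 ratio)
mass of NaOH = 3.90 × 10^-3 × 40.00 g/mol = 0.156 g
% NaOH = 0.156 / 0.229 × 100 = 68.1 %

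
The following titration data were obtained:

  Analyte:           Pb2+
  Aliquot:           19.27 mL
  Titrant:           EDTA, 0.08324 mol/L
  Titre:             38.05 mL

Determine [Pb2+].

0.1644 mol/L

Pb^2+ + EDTA^4- → [Pb(EDTA)]^2-
n(EDTA) = 0.03805 L × 0.08324 mol/L = 3.167 × 10^-3 mol
n(Pb2+) = 3.167 × 10^-3 mol (1:1 mole ratio)
[Pb2+] = 3.167 × 10^-3 mol / 0.01927 L = 0.1644 mol/L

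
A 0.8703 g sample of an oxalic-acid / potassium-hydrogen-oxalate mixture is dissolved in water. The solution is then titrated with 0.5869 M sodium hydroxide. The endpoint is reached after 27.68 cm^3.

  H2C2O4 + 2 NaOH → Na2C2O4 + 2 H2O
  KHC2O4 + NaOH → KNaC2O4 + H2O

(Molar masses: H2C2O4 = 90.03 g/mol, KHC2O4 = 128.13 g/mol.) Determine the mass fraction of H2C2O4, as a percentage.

75.38 %

n(NaOH) = 0.02768 × 0.5869 = 0.01625 mol
Let x = n(H2C2O4), y = n(KHC2O4).
Titrant: 2x + 1y = 0.01625;  mass: 90.03x + 128.13y = 0.8703
Solving, x = 7.286 × 10^-3 mol, y = 1.673 × 10^-3 mol
mass of H2C2O4 = 7.286 × 10^-3 × 90.03 = 0.6560 g
% H2C2O4 = 0.6560 / 0.8703 × 100 = 75.38 %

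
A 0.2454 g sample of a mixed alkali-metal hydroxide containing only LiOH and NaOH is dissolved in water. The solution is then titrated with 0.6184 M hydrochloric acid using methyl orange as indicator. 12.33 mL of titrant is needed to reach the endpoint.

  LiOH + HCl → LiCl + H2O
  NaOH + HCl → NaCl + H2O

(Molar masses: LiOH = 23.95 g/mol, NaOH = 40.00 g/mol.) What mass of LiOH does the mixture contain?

0.08893 g

n(HCl) = 0.01233 × 0.6184 = 7.625 × 10^-3 mol
Let x = n(LiOH), y = n(NaOH).
Titrant: 1x + 1y = 7.625 × 10^-3;  mass: 23.95x + 40.00y = 0.2454
Solving, x = 3.713 × 10^-3 mol, y = 3.912 × 10^-3 mol
mass of LiOH = 3.713 × 10^-3 × 23.95 = 0.08893 g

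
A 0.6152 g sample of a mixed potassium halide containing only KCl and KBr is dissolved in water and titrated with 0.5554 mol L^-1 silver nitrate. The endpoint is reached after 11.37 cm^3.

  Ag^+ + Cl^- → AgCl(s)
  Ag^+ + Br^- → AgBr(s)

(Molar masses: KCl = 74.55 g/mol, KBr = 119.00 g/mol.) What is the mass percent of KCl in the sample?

37.15 %

n(AgNO3) = 0.01137 × 0.5554 = 6.315 × 10^-3 mol
Let x = n(KCl), y = n(KBr).
Titrant: 1x + 1y = 6.315 × 10^-3;  mass: 74.55x + 119.00y = 0.6152
Solving, x = 3.066 × 10^-3 mol, y = 3.249 × 10^-3 mol
mass of KCl = 3.066 × 10^-3 × 74.55 = 0.2286 g
% KCl = 0.2286 / 0.6152 × 100 = 37.15 %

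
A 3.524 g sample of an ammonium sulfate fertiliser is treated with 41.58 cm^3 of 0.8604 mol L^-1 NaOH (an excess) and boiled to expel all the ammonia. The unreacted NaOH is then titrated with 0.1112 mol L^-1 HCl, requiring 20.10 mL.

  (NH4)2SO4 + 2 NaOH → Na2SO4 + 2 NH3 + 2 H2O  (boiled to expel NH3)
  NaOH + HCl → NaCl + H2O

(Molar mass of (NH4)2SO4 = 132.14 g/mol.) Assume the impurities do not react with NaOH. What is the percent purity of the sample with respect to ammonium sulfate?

62.88 %

n(NaOH) added = 0.04158 × 0.8604 = 0.03578 mol
n(HCl) used in back-titration = 0.02010 × 0.1112 = 2.235 × 10^-3 mol
n(NaOH) left over = 2.235 × 10^-3 mol (1:1 ratio)
n(NaOH) consumed by analyte = 0.03578 − 2.235 × 10^-3 = 0.03354 mol
From the 1:2 ratio, n((NH4)2SO4) = 1/2 × 0.03354 = 0.01677 mol
mass of (NH4)2SO4 = 0.01677 × 132.14 = 2.216 g
% (NH4)2SO4 = 2.216 / 3.524 × 100 = 62.88 %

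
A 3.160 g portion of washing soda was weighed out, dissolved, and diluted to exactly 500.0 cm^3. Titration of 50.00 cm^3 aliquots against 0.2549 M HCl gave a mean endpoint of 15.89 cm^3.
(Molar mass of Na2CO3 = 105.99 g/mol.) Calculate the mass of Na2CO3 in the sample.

2.146 g

Na2CO3 + 2 HCl → 2 NaCl + H2O + CO2
n(HCl) per titration = 0.01589 × 0.2549 = 4.050 × 10^-3 mol
From the 1:2 ratio, n(Na2CO3) in each aliquot = 1/2 × 4.050 × 10^-3 = 2.025 × 10^-3 mol
n(Na2CO3) in the whole flask = 2.025 × 10^-3 × 500.0/50.00 = 0.02025 mol
mass of Na2CO3 = 0.02025 × 105.99 = 2.146 g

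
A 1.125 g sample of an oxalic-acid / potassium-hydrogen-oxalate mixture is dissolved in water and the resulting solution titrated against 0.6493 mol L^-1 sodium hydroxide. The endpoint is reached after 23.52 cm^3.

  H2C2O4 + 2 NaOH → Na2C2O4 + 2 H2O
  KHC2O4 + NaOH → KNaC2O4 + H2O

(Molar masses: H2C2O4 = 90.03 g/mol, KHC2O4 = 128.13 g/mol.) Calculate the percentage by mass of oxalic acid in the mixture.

n(NaOH) = 0.02352 × 0.6493 = 0.01527 mol
Let x = n(H2C2O4), y = n(KHC2O4).
Titrant: 2x + 1y = 0.01527;  mass: 90.03x + 128.13y = 1.125
Solving, x = 5.004 × 10^-3 mol, y = 5.264 × 10^-3 mol
mass of H2C2O4 = 5.004 × 10^-3 × 90.03 = 0.4505 g
% H2C2O4 = 0.4505 / 1.125 × 100 = 40.04 %

40.04 %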